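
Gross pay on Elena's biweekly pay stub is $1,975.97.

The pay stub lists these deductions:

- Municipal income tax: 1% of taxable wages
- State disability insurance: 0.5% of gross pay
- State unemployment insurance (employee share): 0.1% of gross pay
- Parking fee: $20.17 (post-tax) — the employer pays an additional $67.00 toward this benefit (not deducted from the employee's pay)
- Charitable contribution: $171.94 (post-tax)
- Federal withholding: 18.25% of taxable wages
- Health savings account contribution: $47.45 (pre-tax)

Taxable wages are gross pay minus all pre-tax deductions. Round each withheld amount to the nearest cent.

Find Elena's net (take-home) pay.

Health savings account contribution: $47.45
Taxable wages = $1,975.97 − $47.45 = $1,928.52
Federal withholding: $1,928.52 × 0.1825 = $351.95
Municipal income tax: $1,928.52 × 0.01 = $19.29
State unemployment insurance (employee share): $1,975.97 × 0.001 = $1.98
State disability insurance: $1,975.97 × 0.005 = $9.88
Charitable contribution: $171.94
Parking fee: $20.17
(Employer's $67.00 toward parking fee is not withheld from the employee.)
Total deductions = $47.45 + $351.95 + $19.29 + $1.98 + $9.88 + $171.94 + $20.17 = $622.66
Net pay = $1,975.97 − $622.66 = $1,353.31

$1,353.31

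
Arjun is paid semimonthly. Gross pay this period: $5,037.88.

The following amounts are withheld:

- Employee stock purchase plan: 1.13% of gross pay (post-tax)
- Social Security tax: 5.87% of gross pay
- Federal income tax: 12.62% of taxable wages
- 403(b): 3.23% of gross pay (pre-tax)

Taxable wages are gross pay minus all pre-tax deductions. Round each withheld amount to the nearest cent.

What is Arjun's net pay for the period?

$3,907.26

403(b): $5,037.88 × 0.0323 = $162.72
Taxable wages = $5,037.88 − $162.72 = $4,875.16
Federal income tax: $4,875.16 × 0.1262 = $615.25
Social Security tax: $5,037.88 × 0.0587 = $295.72
Employee stock purchase plan: $5,037.88 × 0.0113 = $56.93
Total deductions = $162.72 + $615.25 + $295.72 + $56.93 = $1,130.62
Net pay = $5,037.88 − $1,130.62 = $3,907.26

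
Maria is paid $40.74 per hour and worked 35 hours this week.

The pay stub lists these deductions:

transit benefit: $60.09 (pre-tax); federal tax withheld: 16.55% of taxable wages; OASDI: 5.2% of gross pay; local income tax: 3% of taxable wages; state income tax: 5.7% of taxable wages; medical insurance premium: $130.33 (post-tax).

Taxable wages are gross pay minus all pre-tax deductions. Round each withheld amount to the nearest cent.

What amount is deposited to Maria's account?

$816.47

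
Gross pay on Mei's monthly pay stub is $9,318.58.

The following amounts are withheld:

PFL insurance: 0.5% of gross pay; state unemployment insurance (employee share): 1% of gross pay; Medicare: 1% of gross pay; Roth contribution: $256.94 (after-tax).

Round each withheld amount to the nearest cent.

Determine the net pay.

State unemployment insurance (employee share): $9,318.58 × 0.01 = $93.19
PFL insurance: $9,318.58 × 0.005 = $46.59
Medicare: $9,318.58 × 0.01 = $93.19
Roth contribution: $256.94
Total deductions = $93.19 + $46.59 + $93.19 + $256.94 = $489.91
Net pay = $9,318.58 − $489.91 = $8,828.67

$8,828.67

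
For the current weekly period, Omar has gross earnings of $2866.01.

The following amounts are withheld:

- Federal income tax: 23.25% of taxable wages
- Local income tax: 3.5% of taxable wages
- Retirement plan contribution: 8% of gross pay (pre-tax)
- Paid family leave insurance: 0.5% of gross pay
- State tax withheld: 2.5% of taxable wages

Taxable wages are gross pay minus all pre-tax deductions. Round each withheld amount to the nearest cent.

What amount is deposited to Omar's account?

$1851.15

Retirement plan contribution: $2866.01 × 0.08 = $229.28
Taxable wages = $2866.01 − $229.28 = $2636.73
Local income tax: $2636.73 × 0.035 = $92.29
State tax withheld: $2636.73 × 0.025 = $65.92
Federal income tax: $2636.73 × 0.2325 = $613.04
Paid family leave insurance: $2866.01 × 0.005 = $14.33
Total deductions = $229.28 + $92.29 + $65.92 + $613.04 + $14.33 = $1014.86
Net pay = $2866.01 − $1014.86 = $1851.15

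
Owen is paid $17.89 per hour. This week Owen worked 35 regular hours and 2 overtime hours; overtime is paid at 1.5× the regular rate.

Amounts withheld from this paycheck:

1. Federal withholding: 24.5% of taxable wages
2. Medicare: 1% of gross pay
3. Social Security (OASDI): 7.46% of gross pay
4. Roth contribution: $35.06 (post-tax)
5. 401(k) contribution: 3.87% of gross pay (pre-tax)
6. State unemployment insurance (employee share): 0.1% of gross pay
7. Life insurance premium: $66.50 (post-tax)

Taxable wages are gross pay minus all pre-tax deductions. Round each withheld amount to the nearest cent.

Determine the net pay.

$333.65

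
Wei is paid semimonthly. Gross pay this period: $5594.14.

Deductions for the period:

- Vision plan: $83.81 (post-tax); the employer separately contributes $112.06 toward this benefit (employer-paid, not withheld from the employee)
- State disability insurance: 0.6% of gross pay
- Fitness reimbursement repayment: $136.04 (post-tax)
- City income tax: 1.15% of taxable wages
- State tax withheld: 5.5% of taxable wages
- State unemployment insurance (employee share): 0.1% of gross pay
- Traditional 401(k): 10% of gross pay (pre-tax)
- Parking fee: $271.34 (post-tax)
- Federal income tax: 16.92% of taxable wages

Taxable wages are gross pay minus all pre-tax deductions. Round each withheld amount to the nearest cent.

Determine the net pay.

$3317.70

Traditional 401(k): $5594.14 × 0.1 = $559.41
Taxable wages = $5594.14 − $559.41 = $5034.73
State tax withheld: $5034.73 × 0.055 = $276.91
City income tax: $5034.73 × 0.0115 = $57.90
Federal income tax: $5034.73 × 0.1692 = $851.88
State unemployment insurance (employee share): $5594.14 × 0.001 = $5.59
State disability insurance: $5594.14 × 0.006 = $33.56
Fitness reimbursement repayment: $136.04
Vision plan: $83.81
Parking fee: $271.34
(Employer's $112.06 toward vision plan is not withheld from the employee.)
Total deductions = $559.41 + $276.91 + $57.90 + $851.88 + $5.59 + $33.56 + $136.04 + $83.81 + $271.34 = $2276.44
Net pay = $5594.14 − $2276.44 = $3317.70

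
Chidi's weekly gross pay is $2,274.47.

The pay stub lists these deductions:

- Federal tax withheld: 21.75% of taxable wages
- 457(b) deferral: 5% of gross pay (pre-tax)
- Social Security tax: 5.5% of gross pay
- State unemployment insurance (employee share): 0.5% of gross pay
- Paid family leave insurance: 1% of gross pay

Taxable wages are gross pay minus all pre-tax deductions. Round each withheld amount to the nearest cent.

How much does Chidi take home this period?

$1,531.58

457(b) deferral: $2,274.47 × 0.05 = $113.72
Taxable wages = $2,274.47 − $113.72 = $2,160.75
Federal tax withheld: $2,160.75 × 0.2175 = $469.96
Paid family leave insurance: $2,274.47 × 0.01 = $22.74
State unemployment insurance (employee share): $2,274.47 × 0.005 = $11.37
Social Security tax: $2,274.47 × 0.055 = $125.10
Total deductions = $113.72 + $469.96 + $22.74 + $11.37 + $125.10 = $742.89
Net pay = $2,274.47 − $742.89 = $1,531.58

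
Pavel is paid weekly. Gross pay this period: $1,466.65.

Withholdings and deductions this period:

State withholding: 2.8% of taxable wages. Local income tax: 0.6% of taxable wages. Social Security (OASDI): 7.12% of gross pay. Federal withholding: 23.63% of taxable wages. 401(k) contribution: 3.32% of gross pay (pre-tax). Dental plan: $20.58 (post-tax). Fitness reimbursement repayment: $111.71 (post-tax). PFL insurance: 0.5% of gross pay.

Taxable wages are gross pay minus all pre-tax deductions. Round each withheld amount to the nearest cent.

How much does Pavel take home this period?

$790.64

401(k) contribution: $1,466.65 × 0.0332 = $48.69
Taxable wages = $1,466.65 − $48.69 = $1,417.96
State withholding: $1,417.96 × 0.028 = $39.70
Federal withholding: $1,417.96 × 0.2363 = $335.06
Local income tax: $1,417.96 × 0.006 = $8.51
PFL insurance: $1,466.65 × 0.005 = $7.33
Social Security (OASDI): $1,466.65 × 0.0712 = $104.43
Dental plan: $20.58
Fitness reimbursement repayment: $111.71
Total deductions = $48.69 + $39.70 + $335.06 + $8.51 + $7.33 + $104.43 + $20.58 + $111.71 = $676.01
Net pay = $1,466.65 − $676.01 = $790.64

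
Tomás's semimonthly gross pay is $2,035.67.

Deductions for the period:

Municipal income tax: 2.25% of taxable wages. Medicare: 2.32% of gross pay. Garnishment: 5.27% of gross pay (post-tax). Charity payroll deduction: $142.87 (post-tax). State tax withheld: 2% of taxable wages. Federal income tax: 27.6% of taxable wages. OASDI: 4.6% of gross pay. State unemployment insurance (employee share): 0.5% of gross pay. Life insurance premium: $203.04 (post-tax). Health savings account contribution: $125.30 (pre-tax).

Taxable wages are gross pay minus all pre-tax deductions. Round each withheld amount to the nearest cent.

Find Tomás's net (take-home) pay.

Health savings account contribution: $125.30
Taxable wages = $2,035.67 − $125.30 = $1,910.37
Municipal income tax: $1,910.37 × 0.0225 = $42.98
State tax withheld: $1,910.37 × 0.02 = $38.21
Federal income tax: $1,910.37 × 0.276 = $527.26
State unemployment insurance (employee share): $2,035.67 × 0.005 = $10.18
OASDI: $2,035.67 × 0.046 = $93.64
Medicare: $2,035.67 × 0.0232 = $47.23
Garnishment: $2,035.67 × 0.0527 = $107.28
Life insurance premium: $203.04
Charity payroll deduction: $142.87
Total deductions = $125.30 + $42.98 + $38.21 + $527.26 + $10.18 + $93.64 + $47.23 + $107.28 + $203.04 + $142.87 = $1,337.99
Net pay = $2,035.67 − $1,337.99 = $697.68

$697.68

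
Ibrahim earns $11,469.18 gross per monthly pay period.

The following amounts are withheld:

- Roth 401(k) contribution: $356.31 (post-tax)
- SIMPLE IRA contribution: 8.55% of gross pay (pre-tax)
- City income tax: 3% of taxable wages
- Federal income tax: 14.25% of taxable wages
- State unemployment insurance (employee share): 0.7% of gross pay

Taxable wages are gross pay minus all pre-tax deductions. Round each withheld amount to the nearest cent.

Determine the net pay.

$8,242.70

SIMPLE IRA contribution: $11,469.18 × 0.0855 = $980.61
Taxable wages = $11,469.18 − $980.61 = $10,488.57
Federal income tax: $10,488.57 × 0.1425 = $1,494.62
City income tax: $10,488.57 × 0.03 = $314.66
State unemployment insurance (employee share): $11,469.18 × 0.007 = $80.28
Roth 401(k) contribution: $356.31
Total deductions = $980.61 + $1,494.62 + $314.66 + $80.28 + $356.31 = $3,226.48
Net pay = $11,469.18 − $3,226.48 = $8,242.70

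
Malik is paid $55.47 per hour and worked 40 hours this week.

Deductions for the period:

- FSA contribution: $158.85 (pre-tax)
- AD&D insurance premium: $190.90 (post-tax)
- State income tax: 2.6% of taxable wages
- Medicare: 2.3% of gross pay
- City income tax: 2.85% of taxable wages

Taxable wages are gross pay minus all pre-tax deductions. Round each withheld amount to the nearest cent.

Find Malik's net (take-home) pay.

$1,705.75

Gross pay: 40 × $55.47 = $2,218.80
FSA contribution: $158.85
Taxable wages = $2,218.80 − $158.85 = $2,059.95
State income tax: $2,059.95 × 0.026 = $53.56
City income tax: $2,059.95 × 0.0285 = $58.71
Medicare: $2,218.80 × 0.023 = $51.03
AD&D insurance premium: $190.90
Total deductions = $158.85 + $53.56 + $58.71 + $51.03 + $190.90 = $513.05
Net pay = $2,218.80 − $513.05 = $1,705.75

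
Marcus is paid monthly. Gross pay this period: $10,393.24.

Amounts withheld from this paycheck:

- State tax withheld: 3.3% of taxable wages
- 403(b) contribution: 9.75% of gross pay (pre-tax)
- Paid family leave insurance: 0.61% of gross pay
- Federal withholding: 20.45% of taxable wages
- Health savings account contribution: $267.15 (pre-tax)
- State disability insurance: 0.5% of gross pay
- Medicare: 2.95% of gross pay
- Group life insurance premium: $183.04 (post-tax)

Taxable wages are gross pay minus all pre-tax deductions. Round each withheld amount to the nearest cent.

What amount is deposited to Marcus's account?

$6,343.46

403(b) contribution: $10,393.24 × 0.0975 = $1,013.34
Health savings account contribution: $267.15
Pre-tax total = $1,013.34 + $267.15 = $1,280.49
Taxable wages = $10,393.24 − $1,280.49 = $9,112.75
Federal withholding: $9,112.75 × 0.2045 = $1,863.56
State tax withheld: $9,112.75 × 0.033 = $300.72
Paid family leave insurance: $10,393.24 × 0.0061 = $63.40
State disability insurance: $10,393.24 × 0.005 = $51.97
Medicare: $10,393.24 × 0.0295 = $306.60
Group life insurance premium: $183.04
Total deductions = $1,013.34 + $267.15 + $1,863.56 + $300.72 + $63.40 + $51.97 + $306.60 + $183.04 = $4,049.78
Net pay = $10,393.24 − $4,049.78 = $6,343.46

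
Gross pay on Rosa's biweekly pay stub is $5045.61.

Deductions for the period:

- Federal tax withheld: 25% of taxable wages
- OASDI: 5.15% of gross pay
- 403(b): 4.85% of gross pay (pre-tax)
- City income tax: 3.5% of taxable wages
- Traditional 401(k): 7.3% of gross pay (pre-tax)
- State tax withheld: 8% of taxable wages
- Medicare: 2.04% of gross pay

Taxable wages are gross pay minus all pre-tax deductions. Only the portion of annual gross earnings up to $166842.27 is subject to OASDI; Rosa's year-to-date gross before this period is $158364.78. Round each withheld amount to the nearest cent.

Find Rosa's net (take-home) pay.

Traditional 401(k): $5045.61 × 0.073 = $368.33
403(b): $5045.61 × 0.0485 = $244.71
Pre-tax total = $368.33 + $244.71 = $613.04
Taxable wages = $5045.61 − $613.04 = $4432.57
Federal tax withheld: $4432.57 × 0.25 = $1108.14
City income tax: $4432.57 × 0.035 = $155.14
State tax withheld: $4432.57 × 0.08 = $354.61
OASDI: cap not yet reached, full $5045.61 is subject → $5045.61 × 0.0515 = $259.85
Medicare: $5045.61 × 0.0204 = $102.93
Total deductions = $368.33 + $244.71 + $1108.14 + $155.14 + $354.61 + $259.85 + $102.93 = $2593.71
Net pay = $5045.61 − $2593.71 = $2451.90

$2451.90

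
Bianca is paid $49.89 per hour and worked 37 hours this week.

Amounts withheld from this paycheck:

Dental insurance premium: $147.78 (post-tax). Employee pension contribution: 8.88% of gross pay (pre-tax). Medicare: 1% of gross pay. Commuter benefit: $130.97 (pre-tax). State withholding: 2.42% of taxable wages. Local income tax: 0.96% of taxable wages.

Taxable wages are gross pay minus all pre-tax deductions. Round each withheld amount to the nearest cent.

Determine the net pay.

Gross pay: 37 × $49.89 = $1,845.93
Employee pension contribution: $1,845.93 × 0.0888 = $163.92
Commuter benefit: $130.97
Pre-tax total = $163.92 + $130.97 = $294.89
Taxable wages = $1,845.93 − $294.89 = $1,551.04
Local income tax: $1,551.04 × 0.0096 = $14.89
State withholding: $1,551.04 × 0.0242 = $37.54
Medicare: $1,845.93 × 0.01 = $18.46
Dental insurance premium: $147.78
Total deductions = $163.92 + $130.97 + $14.89 + $37.54 + $18.46 + $147.78 = $513.56
Net pay = $1,845.93 − $513.56 = $1,332.37

$1,332.37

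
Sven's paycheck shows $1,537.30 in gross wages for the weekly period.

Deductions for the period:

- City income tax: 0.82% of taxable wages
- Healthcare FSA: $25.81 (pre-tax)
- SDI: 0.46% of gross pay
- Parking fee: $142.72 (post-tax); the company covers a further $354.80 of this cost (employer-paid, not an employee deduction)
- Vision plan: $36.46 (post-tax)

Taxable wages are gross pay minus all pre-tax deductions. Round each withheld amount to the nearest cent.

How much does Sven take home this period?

Healthcare FSA: $25.81
Taxable wages = $1,537.30 − $25.81 = $1,511.49
City income tax: $1,511.49 × 0.0082 = $12.39
SDI: $1,537.30 × 0.0046 = $7.07
Vision plan: $36.46
Parking fee: $142.72
(Employer's $354.80 toward parking fee is not withheld from the employee.)
Total deductions = $25.81 + $12.39 + $7.07 + $36.46 + $142.72 = $224.45
Net pay = $1,537.30 − $224.45 = $1,312.85

$1,312.85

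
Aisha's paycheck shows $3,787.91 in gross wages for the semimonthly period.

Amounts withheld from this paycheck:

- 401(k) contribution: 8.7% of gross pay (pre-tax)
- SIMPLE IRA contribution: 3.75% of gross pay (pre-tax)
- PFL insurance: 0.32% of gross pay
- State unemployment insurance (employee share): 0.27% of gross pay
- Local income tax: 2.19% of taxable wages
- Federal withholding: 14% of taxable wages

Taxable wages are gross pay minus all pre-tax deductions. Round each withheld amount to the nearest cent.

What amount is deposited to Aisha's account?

401(k) contribution: $3,787.91 × 0.087 = $329.55
SIMPLE IRA contribution: $3,787.91 × 0.0375 = $142.05
Pre-tax total = $329.55 + $142.05 = $471.60
Taxable wages = $3,787.91 − $471.60 = $3,316.31
Federal withholding: $3,316.31 × 0.14 = $464.28
Local income tax: $3,316.31 × 0.0219 = $72.63
PFL insurance: $3,787.91 × 0.0032 = $12.12
State unemployment insurance (employee share): $3,787.91 × 0.0027 = $10.23
Total deductions = $329.55 + $142.05 + $464.28 + $72.63 + $12.12 + $10.23 = $1,030.86
Net pay = $3,787.91 − $1,030.86 = $2,757.05

$2,757.05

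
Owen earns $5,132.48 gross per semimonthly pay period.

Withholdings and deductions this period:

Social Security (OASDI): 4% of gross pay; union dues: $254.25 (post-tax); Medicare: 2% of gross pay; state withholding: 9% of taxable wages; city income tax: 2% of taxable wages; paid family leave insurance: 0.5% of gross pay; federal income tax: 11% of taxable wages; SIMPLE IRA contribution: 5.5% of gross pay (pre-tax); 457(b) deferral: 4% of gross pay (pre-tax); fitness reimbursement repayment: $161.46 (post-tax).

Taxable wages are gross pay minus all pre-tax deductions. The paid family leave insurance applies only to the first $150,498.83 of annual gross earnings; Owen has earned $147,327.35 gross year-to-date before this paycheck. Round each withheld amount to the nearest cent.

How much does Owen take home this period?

457(b) deferral: $5,132.48 × 0.04 = $205.30
SIMPLE IRA contribution: $5,132.48 × 0.055 = $282.29
Pre-tax total = $205.30 + $282.29 = $487.59
Taxable wages = $5,132.48 − $487.59 = $4,644.89
State withholding: $4,644.89 × 0.09 = $418.04
City income tax: $4,644.89 × 0.02 = $92.90
Federal income tax: $4,644.89 × 0.11 = $510.94
Social Security (OASDI): $5,132.48 × 0.04 = $205.30
Medicare: $5,132.48 × 0.02 = $102.65
Paid family leave insurance: only $150,498.83 − $147,327.35 = $3,171.48 of this check is subject → $3,171.48 × 0.005 = $15.86
Fitness reimbursement repayment: $161.46
Union dues: $254.25
Total deductions = $205.30 + $282.29 + $418.04 + $92.90 + $510.94 + $205.30 + $102.65 + $15.86 + $161.46 + $254.25 = $2,248.99
Net pay = $5,132.48 − $2,248.99 = $2,883.49

$2,883.49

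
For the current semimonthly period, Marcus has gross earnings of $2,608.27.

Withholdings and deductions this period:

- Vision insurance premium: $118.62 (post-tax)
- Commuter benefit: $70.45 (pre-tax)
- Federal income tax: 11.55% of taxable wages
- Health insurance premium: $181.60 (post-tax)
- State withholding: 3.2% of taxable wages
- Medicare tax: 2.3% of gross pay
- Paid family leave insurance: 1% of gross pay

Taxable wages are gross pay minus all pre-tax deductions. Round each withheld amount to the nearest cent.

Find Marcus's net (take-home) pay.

$1,777.20

Commuter benefit: $70.45
Taxable wages = $2,608.27 − $70.45 = $2,537.82
Federal income tax: $2,537.82 × 0.1155 = $293.12
State withholding: $2,537.82 × 0.032 = $81.21
Paid family leave insurance: $2,608.27 × 0.01 = $26.08
Medicare tax: $2,608.27 × 0.023 = $59.99
Health insurance premium: $181.60
Vision insurance premium: $118.62
Total deductions = $70.45 + $293.12 + $81.21 + $26.08 + $59.99 + $181.60 + $118.62 = $831.07
Net pay = $2,608.27 − $831.07 = $1,777.20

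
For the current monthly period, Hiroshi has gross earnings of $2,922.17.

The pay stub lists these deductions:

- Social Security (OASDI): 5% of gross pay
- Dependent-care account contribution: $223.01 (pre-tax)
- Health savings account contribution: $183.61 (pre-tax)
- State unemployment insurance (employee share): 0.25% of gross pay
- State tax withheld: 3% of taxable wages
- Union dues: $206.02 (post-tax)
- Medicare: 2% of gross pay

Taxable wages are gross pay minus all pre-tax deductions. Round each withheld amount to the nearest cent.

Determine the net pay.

$2,022.20

Dependent-care account contribution: $223.01
Health savings account contribution: $183.61
Pre-tax total = $223.01 + $183.61 = $406.62
Taxable wages = $2,922.17 − $406.62 = $2,515.55
State tax withheld: $2,515.55 × 0.03 = $75.47
Medicare: $2,922.17 × 0.02 = $58.44
State unemployment insurance (employee share): $2,922.17 × 0.0025 = $7.31
Social Security (OASDI): $2,922.17 × 0.05 = $146.11
Union dues: $206.02
Total deductions = $223.01 + $183.61 + $75.47 + $58.44 + $7.31 + $146.11 + $206.02 = $899.97
Net pay = $2,922.17 − $899.97 = $2,022.20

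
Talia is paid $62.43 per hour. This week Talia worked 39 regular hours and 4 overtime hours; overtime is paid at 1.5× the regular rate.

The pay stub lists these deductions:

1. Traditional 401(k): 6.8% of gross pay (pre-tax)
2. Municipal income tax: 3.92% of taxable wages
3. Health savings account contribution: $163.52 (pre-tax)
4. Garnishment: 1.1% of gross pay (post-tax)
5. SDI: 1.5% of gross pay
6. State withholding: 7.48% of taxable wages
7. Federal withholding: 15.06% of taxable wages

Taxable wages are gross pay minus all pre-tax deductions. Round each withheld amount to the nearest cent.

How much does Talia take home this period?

$1,732.21

Regular pay: 39 × $62.43 = $2,434.77
Overtime pay: 4 × $62.43 × 1.5 = $374.58
Gross pay = $2,434.77 + $374.58 = $2,809.35
Health savings account contribution: $163.52
Traditional 401(k): $2,809.35 × 0.068 = $191.04
Pre-tax total = $163.52 + $191.04 = $354.56
Taxable wages = $2,809.35 − $354.56 = $2,454.79
Municipal income tax: $2,454.79 × 0.0392 = $96.23
State withholding: $2,454.79 × 0.0748 = $183.62
Federal withholding: $2,454.79 × 0.1506 = $369.69
SDI: $2,809.35 × 0.015 = $42.14
Garnishment: $2,809.35 × 0.011 = $30.90
Total deductions = $163.52 + $191.04 + $96.23 + $183.62 + $369.69 + $42.14 + $30.90 = $1,077.14
Net pay = $2,809.35 − $1,077.14 = $1,732.21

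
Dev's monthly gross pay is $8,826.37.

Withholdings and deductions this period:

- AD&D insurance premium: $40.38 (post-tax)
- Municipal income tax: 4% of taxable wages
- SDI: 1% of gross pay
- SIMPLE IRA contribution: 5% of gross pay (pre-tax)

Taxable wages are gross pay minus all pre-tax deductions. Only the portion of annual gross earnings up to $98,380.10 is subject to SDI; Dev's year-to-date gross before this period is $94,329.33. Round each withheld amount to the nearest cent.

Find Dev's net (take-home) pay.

$7,968.76

SIMPLE IRA contribution: $8,826.37 × 0.05 = $441.32
Taxable wages = $8,826.37 − $441.32 = $8,385.05
Municipal income tax: $8,385.05 × 0.04 = $335.40
SDI: only $98,380.10 − $94,329.33 = $4,050.77 of this check is subject → $4,050.77 × 0.01 = $40.51
AD&D insurance premium: $40.38
Total deductions = $441.32 + $335.40 + $40.51 + $40.38 = $857.61
Net pay = $8,826.37 − $857.61 = $7,968.76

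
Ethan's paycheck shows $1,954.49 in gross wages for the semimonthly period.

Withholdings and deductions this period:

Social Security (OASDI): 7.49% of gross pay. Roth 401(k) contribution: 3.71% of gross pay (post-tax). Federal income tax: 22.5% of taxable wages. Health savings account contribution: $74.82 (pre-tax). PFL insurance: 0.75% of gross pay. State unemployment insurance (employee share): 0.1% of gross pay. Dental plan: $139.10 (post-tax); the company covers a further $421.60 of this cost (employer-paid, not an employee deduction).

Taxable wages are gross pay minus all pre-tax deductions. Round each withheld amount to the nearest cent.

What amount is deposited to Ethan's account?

Health savings account contribution: $74.82
Taxable wages = $1,954.49 − $74.82 = $1,879.67
Federal income tax: $1,879.67 × 0.225 = $422.93
State unemployment insurance (employee share): $1,954.49 × 0.001 = $1.95
Social Security (OASDI): $1,954.49 × 0.0749 = $146.39
PFL insurance: $1,954.49 × 0.0075 = $14.66
Roth 401(k) contribution: $1,954.49 × 0.0371 = $72.51
Dental plan: $139.10
(Employer's $421.60 toward dental plan is not withheld from the employee.)
Total deductions = $74.82 + $422.93 + $1.95 + $146.39 + $14.66 + $72.51 + $139.10 = $872.36
Net pay = $1,954.49 − $872.36 = $1,082.13

$1,082.13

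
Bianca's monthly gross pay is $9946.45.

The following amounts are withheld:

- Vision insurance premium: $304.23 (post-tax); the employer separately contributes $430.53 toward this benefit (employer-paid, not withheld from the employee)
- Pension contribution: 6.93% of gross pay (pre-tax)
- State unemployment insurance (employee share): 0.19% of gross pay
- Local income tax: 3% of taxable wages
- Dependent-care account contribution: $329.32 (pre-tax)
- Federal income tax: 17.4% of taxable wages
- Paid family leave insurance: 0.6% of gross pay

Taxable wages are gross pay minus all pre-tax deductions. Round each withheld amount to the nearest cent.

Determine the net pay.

Pension contribution: $9946.45 × 0.0693 = $689.29
Dependent-care account contribution: $329.32
Pre-tax total = $689.29 + $329.32 = $1018.61
Taxable wages = $9946.45 − $1018.61 = $8927.84
Federal income tax: $8927.84 × 0.174 = $1553.44
Local income tax: $8927.84 × 0.03 = $267.84
State unemployment insurance (employee share): $9946.45 × 0.0019 = $18.90
Paid family leave insurance: $9946.45 × 0.006 = $59.68
Vision insurance premium: $304.23
(Employer's $430.53 toward vision insurance premium is not withheld from the employee.)
Total deductions = $689.29 + $329.32 + $1553.44 + $267.84 + $18.90 + $59.68 + $304.23 = $3222.70
Net pay = $9946.45 − $3222.70 = $6723.75

$6723.75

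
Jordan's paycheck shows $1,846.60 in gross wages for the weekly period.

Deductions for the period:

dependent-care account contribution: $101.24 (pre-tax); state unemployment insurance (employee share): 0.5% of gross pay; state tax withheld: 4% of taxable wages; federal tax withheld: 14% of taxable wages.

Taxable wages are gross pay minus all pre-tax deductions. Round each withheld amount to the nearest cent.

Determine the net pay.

$1,421.97

Dependent-care account contribution: $101.24
Taxable wages = $1,846.60 − $101.24 = $1,745.36
State tax withheld: $1,745.36 × 0.04 = $69.81
Federal tax withheld: $1,745.36 × 0.14 = $244.35
State unemployment insurance (employee share): $1,846.60 × 0.005 = $9.23
Total deductions = $101.24 + $69.81 + $244.35 + $9.23 = $424.63
Net pay = $1,846.60 − $424.63 = $1,421.97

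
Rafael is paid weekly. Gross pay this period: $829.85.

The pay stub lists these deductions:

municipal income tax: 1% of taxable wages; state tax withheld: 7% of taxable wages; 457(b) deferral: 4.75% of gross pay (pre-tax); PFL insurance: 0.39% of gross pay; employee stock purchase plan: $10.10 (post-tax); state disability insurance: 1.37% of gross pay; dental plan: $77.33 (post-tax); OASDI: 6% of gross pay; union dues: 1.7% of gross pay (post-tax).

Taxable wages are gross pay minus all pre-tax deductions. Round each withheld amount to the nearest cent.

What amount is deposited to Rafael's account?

$561.26

457(b) deferral: $829.85 × 0.0475 = $39.42
Taxable wages = $829.85 − $39.42 = $790.43
Municipal income tax: $790.43 × 0.01 = $7.90
State tax withheld: $790.43 × 0.07 = $55.33
PFL insurance: $829.85 × 0.0039 = $3.24
OASDI: $829.85 × 0.06 = $49.79
State disability insurance: $829.85 × 0.0137 = $11.37
Dental plan: $77.33
Employee stock purchase plan: $10.10
Union dues: $829.85 × 0.017 = $14.11
Total deductions = $39.42 + $7.90 + $55.33 + $3.24 + $49.79 + $11.37 + $77.33 + $10.10 + $14.11 = $268.59
Net pay = $829.85 − $268.59 = $561.26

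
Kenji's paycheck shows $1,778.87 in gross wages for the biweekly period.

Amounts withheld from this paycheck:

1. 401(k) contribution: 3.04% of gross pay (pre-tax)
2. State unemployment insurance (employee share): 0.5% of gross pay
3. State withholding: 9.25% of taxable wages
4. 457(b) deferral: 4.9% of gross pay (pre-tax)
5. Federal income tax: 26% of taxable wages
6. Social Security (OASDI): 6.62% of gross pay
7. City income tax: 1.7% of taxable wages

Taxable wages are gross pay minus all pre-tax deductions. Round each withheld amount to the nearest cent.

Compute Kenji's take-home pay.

457(b) deferral: $1,778.87 × 0.049 = $87.16
401(k) contribution: $1,778.87 × 0.0304 = $54.08
Pre-tax total = $87.16 + $54.08 = $141.24
Taxable wages = $1,778.87 − $141.24 = $1,637.63
State withholding: $1,637.63 × 0.0925 = $151.48
City income tax: $1,637.63 × 0.017 = $27.84
Federal income tax: $1,637.63 × 0.26 = $425.78
State unemployment insurance (employee share): $1,778.87 × 0.005 = $8.89
Social Security (OASDI): $1,778.87 × 0.0662 = $117.76
Total deductions = $87.16 + $54.08 + $151.48 + $27.84 + $425.78 + $8.89 + $117.76 = $872.99
Net pay = $1,778.87 − $872.99 = $905.88

$905.88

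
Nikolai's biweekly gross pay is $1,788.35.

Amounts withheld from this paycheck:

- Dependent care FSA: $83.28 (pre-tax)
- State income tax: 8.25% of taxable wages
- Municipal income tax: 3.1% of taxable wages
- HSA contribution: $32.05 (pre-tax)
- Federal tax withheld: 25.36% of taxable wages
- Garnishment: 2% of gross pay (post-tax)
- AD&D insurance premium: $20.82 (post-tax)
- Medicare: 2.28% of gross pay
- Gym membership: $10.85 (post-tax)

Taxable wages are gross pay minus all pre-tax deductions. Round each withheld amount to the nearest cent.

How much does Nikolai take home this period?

$950.65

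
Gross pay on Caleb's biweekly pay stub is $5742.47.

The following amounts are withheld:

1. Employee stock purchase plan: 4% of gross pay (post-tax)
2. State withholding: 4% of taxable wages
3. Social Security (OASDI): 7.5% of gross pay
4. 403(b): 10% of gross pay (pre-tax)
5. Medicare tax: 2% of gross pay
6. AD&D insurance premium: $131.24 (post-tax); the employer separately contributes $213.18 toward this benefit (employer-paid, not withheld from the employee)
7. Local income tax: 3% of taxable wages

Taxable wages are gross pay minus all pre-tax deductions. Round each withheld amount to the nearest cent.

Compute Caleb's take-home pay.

403(b): $5742.47 × 0.1 = $574.25
Taxable wages = $5742.47 − $574.25 = $5168.22
State withholding: $5168.22 × 0.04 = $206.73
Local income tax: $5168.22 × 0.03 = $155.05
Medicare tax: $5742.47 × 0.02 = $114.85
Social Security (OASDI): $5742.47 × 0.075 = $430.69
AD&D insurance premium: $131.24
Employee stock purchase plan: $5742.47 × 0.04 = $229.70
(Employer's $213.18 toward AD&D insurance premium is not withheld from the employee.)
Total deductions = $574.25 + $206.73 + $155.05 + $114.85 + $430.69 + $131.24 + $229.70 = $1842.51
Net pay = $5742.47 − $1842.51 = $3899.96

$3899.96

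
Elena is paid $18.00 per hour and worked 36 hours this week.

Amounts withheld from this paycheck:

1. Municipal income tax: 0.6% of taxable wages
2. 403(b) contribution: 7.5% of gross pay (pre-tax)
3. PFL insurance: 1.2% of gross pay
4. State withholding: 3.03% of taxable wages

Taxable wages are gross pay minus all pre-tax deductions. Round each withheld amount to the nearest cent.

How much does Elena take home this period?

$569.86

Gross pay: 36 × $18.00 = $648.00
403(b) contribution: $648.00 × 0.075 = $48.60
Taxable wages = $648.00 − $48.60 = $599.40
State withholding: $599.40 × 0.0303 = $18.16
Municipal income tax: $599.40 × 0.006 = $3.60
PFL insurance: $648.00 × 0.012 = $7.78
Total deductions = $48.60 + $18.16 + $3.60 + $7.78 = $78.14
Net pay = $648.00 − $78.14 = $569.86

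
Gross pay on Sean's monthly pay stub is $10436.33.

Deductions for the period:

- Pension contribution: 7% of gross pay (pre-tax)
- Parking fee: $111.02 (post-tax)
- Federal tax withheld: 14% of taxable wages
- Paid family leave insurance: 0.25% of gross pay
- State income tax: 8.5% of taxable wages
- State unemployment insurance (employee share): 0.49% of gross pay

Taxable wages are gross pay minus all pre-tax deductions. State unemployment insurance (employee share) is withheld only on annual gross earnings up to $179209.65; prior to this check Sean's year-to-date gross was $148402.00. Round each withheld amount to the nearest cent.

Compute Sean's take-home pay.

Pension contribution: $10436.33 × 0.07 = $730.54
Taxable wages = $10436.33 − $730.54 = $9705.79
Federal tax withheld: $9705.79 × 0.14 = $1358.81
State income tax: $9705.79 × 0.085 = $824.99
Paid family leave insurance: $10436.33 × 0.0025 = $26.09
State unemployment insurance (employee share): cap not yet reached, full $10436.33 is subject → $10436.33 × 0.0049 = $51.14
Parking fee: $111.02
Total deductions = $730.54 + $1358.81 + $824.99 + $26.09 + $51.14 + $111.02 = $3102.59
Net pay = $10436.33 − $3102.59 = $7333.74

$7333.74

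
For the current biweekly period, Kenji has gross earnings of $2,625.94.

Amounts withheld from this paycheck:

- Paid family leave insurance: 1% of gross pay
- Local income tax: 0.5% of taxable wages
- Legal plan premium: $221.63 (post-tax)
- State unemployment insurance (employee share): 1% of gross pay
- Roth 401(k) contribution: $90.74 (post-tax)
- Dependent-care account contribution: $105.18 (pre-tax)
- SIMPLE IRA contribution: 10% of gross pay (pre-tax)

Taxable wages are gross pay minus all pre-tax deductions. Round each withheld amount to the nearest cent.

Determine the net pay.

$1,881.99

SIMPLE IRA contribution: $2,625.94 × 0.1 = $262.59
Dependent-care account contribution: $105.18
Pre-tax total = $262.59 + $105.18 = $367.77
Taxable wages = $2,625.94 − $367.77 = $2,258.17
Local income tax: $2,258.17 × 0.005 = $11.29
State unemployment insurance (employee share): $2,625.94 × 0.01 = $26.26
Paid family leave insurance: $2,625.94 × 0.01 = $26.26
Roth 401(k) contribution: $90.74
Legal plan premium: $221.63
Total deductions = $262.59 + $105.18 + $11.29 + $26.26 + $26.26 + $90.74 + $221.63 = $743.95
Net pay = $2,625.94 − $743.95 = $1,881.99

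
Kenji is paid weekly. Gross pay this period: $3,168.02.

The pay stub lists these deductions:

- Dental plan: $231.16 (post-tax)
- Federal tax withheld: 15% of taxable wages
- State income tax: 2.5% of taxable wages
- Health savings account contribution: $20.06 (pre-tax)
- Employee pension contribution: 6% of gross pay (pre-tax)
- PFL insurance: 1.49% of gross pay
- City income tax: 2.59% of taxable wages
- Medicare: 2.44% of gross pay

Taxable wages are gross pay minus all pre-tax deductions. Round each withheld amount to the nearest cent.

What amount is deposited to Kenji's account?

Health savings account contribution: $20.06
Employee pension contribution: $3,168.02 × 0.06 = $190.08
Pre-tax total = $20.06 + $190.08 = $210.14
Taxable wages = $3,168.02 − $210.14 = $2,957.88
State income tax: $2,957.88 × 0.025 = $73.95
City income tax: $2,957.88 × 0.0259 = $76.61
Federal tax withheld: $2,957.88 × 0.15 = $443.68
Medicare: $3,168.02 × 0.0244 = $77.30
PFL insurance: $3,168.02 × 0.0149 = $47.20
Dental plan: $231.16
Total deductions = $20.06 + $190.08 + $73.95 + $76.61 + $443.68 + $77.30 + $47.20 + $231.16 = $1,160.04
Net pay = $3,168.02 − $1,160.04 = $2,007.98

$2,007.98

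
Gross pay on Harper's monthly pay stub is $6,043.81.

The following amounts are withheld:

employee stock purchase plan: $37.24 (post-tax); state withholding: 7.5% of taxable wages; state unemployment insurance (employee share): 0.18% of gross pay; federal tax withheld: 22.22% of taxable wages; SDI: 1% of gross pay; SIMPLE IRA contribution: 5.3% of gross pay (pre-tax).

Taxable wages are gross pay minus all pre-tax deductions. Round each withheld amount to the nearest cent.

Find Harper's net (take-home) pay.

SIMPLE IRA contribution: $6,043.81 × 0.053 = $320.32
Taxable wages = $6,043.81 − $320.32 = $5,723.49
Federal tax withheld: $5,723.49 × 0.2222 = $1,271.76
State withholding: $5,723.49 × 0.075 = $429.26
SDI: $6,043.81 × 0.01 = $60.44
State unemployment insurance (employee share): $6,043.81 × 0.0018 = $10.88
Employee stock purchase plan: $37.24
Total deductions = $320.32 + $1,271.76 + $429.26 + $60.44 + $10.88 + $37.24 = $2,129.90
Net pay = $6,043.81 − $2,129.90 = $3,913.91

$3,913.91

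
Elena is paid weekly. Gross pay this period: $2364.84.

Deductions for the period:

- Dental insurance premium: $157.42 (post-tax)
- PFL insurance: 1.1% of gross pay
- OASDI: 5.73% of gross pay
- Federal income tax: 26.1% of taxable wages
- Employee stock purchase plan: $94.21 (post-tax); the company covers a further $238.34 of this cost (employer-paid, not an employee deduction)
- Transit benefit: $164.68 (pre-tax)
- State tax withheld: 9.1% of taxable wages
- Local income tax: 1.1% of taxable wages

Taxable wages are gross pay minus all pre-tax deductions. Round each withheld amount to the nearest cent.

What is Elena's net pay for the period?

$988.36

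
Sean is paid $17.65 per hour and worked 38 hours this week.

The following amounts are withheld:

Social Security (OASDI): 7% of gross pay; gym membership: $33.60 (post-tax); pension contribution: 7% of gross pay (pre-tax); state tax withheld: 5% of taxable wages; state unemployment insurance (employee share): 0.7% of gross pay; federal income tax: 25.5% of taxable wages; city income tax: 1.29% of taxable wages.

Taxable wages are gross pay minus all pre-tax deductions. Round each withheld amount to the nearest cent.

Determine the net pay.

$340.21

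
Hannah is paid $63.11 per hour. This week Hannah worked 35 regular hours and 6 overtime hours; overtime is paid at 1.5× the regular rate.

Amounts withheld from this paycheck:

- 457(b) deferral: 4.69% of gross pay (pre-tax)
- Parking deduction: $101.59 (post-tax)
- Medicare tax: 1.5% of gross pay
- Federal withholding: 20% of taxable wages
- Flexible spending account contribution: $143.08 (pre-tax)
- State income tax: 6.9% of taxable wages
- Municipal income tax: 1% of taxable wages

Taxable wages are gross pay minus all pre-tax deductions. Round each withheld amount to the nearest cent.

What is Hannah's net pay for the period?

Regular pay: 35 × $63.11 = $2,208.85
Overtime pay: 6 × $63.11 × 1.5 = $567.99
Gross pay = $2,208.85 + $567.99 = $2,776.84
Flexible spending account contribution: $143.08
457(b) deferral: $2,776.84 × 0.0469 = $130.23
Pre-tax total = $143.08 + $130.23 = $273.31
Taxable wages = $2,776.84 − $273.31 = $2,503.53
State income tax: $2,503.53 × 0.069 = $172.74
Municipal income tax: $2,503.53 × 0.01 = $25.04
Federal withholding: $2,503.53 × 0.2 = $500.71
Medicare tax: $2,776.84 × 0.015 = $41.65
Parking deduction: $101.59
Total deductions = $143.08 + $130.23 + $172.74 + $25.04 + $500.71 + $41.65 + $101.59 = $1,115.04
Net pay = $2,776.84 − $1,115.04 = $1,661.80

$1,661.80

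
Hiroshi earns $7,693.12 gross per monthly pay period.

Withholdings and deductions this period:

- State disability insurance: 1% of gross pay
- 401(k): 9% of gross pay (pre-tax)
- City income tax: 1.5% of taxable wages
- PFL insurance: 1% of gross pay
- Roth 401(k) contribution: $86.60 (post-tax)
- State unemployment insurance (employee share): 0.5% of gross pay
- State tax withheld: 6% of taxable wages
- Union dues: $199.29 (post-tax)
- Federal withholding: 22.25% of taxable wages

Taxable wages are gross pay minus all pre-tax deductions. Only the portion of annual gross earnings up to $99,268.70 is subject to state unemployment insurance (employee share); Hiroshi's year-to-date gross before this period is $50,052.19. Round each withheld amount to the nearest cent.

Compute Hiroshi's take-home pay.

401(k): $7,693.12 × 0.09 = $692.38
Taxable wages = $7,693.12 − $692.38 = $7,000.74
Federal withholding: $7,000.74 × 0.2225 = $1,557.66
City income tax: $7,000.74 × 0.015 = $105.01
State tax withheld: $7,000.74 × 0.06 = $420.04
State unemployment insurance (employee share): cap not yet reached, full $7,693.12 is subject → $7,693.12 × 0.005 = $38.47
PFL insurance: $7,693.12 × 0.01 = $76.93
State disability insurance: $7,693.12 × 0.01 = $76.93
Union dues: $199.29
Roth 401(k) contribution: $86.60
Total deductions = $692.38 + $1,557.66 + $105.01 + $420.04 + $38.47 + $76.93 + $76.93 + $199.29 + $86.60 = $3,253.31
Net pay = $7,693.12 − $3,253.31 = $4,439.81

$4,439.81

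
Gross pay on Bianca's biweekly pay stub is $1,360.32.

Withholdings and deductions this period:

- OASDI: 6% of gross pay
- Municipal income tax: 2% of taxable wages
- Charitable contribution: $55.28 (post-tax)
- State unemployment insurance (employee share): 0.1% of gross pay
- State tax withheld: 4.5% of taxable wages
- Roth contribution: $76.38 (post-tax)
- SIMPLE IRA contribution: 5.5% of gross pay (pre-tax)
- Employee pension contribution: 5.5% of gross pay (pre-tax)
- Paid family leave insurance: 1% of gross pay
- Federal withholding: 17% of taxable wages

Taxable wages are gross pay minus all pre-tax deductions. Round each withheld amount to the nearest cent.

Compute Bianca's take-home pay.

$697.93

Employee pension contribution: $1,360.32 × 0.055 = $74.82
SIMPLE IRA contribution: $1,360.32 × 0.055 = $74.82
Pre-tax total = $74.82 + $74.82 = $149.64
Taxable wages = $1,360.32 − $149.64 = $1,210.68
State tax withheld: $1,210.68 × 0.045 = $54.48
Federal withholding: $1,210.68 × 0.17 = $205.82
Municipal income tax: $1,210.68 × 0.02 = $24.21
State unemployment insurance (employee share): $1,360.32 × 0.001 = $1.36
OASDI: $1,360.32 × 0.06 = $81.62
Paid family leave insurance: $1,360.32 × 0.01 = $13.60
Charitable contribution: $55.28
Roth contribution: $76.38
Total deductions = $74.82 + $74.82 + $54.48 + $205.82 + $24.21 + $1.36 + $81.62 + $13.60 + $55.28 + $76.38 = $662.39
Net pay = $1,360.32 − $662.39 = $697.93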